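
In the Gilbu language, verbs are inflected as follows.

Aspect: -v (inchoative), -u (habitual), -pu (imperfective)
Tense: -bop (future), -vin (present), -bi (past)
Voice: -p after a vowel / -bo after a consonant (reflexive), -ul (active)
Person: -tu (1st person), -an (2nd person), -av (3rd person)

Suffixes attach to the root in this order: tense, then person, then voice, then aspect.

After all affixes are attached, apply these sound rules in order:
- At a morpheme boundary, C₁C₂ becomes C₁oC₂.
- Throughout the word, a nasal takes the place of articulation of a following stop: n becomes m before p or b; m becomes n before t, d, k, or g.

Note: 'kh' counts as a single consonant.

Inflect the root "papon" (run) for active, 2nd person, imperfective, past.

paponobianulopu

Attach tense past -bi → paponbi.
Attach person 2nd person -an → paponbian.
Attach voice active -ul → paponbianul.
Attach aspect imperfective -pu → paponbianulpu.
Apply epenthesis: paponbianulpu → paponobianulopu.
Nasal assimilation: no change.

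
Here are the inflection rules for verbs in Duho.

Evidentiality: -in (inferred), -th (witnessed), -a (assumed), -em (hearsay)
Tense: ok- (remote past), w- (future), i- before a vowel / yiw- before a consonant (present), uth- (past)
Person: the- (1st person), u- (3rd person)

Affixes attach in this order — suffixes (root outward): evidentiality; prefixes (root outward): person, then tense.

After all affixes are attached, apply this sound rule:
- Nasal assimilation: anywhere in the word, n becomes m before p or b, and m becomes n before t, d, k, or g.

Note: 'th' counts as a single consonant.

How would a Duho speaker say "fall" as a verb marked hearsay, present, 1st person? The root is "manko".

yiwthemankoem

Attach person 1st person the- → themanko.
Attach evidentiality hearsay -em → themankoem.
Attach tense present yiw- (before consonant 'th') → yiwthemankoem.
Nasal assimilation: no change.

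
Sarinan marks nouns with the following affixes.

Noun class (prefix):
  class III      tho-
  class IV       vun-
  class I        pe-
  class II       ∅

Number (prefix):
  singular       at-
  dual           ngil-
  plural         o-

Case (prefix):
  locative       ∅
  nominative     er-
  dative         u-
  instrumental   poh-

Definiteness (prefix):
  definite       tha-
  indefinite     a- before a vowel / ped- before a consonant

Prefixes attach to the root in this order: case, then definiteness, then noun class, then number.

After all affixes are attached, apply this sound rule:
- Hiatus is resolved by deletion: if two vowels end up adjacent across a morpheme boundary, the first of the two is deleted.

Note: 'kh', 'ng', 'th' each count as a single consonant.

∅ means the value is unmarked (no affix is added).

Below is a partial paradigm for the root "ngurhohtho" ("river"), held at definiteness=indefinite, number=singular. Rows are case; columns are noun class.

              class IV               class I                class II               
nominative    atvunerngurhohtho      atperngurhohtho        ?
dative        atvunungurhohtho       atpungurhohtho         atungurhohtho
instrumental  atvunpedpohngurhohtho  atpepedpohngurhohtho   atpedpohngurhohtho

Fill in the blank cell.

Attach case nominative er- → erngurhohtho.
Attach definiteness indefinite a- (before vowel 'e') → aerngurhohtho.
noun class = class II: zero marking, form stays aerngurhohtho.
Attach number singular at- → ataerngurhohtho.
Apply vowel deletion: ataerngurhohtho → aterngurhohtho.

aterngurhohtho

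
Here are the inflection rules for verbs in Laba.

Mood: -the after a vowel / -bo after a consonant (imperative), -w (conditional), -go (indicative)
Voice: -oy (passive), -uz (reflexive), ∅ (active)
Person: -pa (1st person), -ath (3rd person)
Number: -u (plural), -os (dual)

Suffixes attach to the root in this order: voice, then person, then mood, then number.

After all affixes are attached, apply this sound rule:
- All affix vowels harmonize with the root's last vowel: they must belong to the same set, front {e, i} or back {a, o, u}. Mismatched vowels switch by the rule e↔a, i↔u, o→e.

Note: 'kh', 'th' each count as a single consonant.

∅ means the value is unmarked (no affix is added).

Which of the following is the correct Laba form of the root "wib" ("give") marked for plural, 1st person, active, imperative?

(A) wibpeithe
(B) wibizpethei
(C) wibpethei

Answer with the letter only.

C

voice = active: zero marking, form stays wib.
Attach person 1st person -pa → wibpa.
Attach mood imperative -the (after vowel 'a') → wibpathe.
Attach number plural -u → wibpatheu.
Apply vowel harmony: wibpatheu → wibpethei.
So the correct form is wibpethei, option (C).
(B) wibizpethei is wrong: it uses reflexive instead of active for voice.
(A) wibpeithe is wrong: it has the affixes in the wrong order.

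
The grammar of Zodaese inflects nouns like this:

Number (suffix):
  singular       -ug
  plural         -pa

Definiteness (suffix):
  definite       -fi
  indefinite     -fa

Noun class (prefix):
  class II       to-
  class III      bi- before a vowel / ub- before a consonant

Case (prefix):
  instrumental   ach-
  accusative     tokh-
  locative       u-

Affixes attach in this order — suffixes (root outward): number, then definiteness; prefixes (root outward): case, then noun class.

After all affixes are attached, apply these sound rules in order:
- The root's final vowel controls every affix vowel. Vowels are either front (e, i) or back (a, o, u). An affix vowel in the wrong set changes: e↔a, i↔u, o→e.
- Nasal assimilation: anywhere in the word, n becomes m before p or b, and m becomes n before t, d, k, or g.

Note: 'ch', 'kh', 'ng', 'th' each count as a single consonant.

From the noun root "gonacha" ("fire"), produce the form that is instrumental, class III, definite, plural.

Attach number plural -pa → gonachapa.
Attach case instrumental ach- → achgonachapa.
Attach definiteness definite -fi → achgonachapafi.
Attach noun class class III bi- (before vowel 'a') → biachgonachapafi.
Apply vowel harmony: biachgonachapafi → buachgonachapafu.
Nasal assimilation: no change.

buachgonachapafu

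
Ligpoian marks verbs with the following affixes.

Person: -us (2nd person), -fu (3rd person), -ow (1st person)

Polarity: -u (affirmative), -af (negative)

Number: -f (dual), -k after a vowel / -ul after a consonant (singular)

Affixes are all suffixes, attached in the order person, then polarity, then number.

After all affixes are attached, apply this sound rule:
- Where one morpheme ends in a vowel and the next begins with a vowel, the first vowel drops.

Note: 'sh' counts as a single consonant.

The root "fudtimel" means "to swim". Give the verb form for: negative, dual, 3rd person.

Attach person 3rd person -fu → fudtimelfu.
Attach polarity negative -af → fudtimelfuaf.
Attach number dual -f → fudtimelfuaff.
Apply vowel deletion: fudtimelfuaff → fudtimelfaff.

fudtimelfaff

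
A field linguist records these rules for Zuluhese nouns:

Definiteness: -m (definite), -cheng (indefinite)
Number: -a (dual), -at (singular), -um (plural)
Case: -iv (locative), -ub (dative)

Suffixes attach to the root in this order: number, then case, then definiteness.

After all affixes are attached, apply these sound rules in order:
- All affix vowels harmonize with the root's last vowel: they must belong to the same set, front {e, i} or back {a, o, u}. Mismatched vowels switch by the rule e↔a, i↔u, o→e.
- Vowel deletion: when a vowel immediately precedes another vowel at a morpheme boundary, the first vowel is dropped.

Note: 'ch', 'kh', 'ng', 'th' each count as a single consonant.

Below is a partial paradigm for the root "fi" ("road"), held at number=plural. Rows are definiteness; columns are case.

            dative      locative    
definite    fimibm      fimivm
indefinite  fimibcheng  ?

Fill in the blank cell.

fimivcheng

Attach number plural -um → fium.
Attach case locative -iv → fiumiv.
Attach definiteness indefinite -cheng → fiumivcheng.
Apply vowel harmony: fiumivcheng → fiimivcheng.
Apply vowel deletion: fiimivcheng → fimivcheng.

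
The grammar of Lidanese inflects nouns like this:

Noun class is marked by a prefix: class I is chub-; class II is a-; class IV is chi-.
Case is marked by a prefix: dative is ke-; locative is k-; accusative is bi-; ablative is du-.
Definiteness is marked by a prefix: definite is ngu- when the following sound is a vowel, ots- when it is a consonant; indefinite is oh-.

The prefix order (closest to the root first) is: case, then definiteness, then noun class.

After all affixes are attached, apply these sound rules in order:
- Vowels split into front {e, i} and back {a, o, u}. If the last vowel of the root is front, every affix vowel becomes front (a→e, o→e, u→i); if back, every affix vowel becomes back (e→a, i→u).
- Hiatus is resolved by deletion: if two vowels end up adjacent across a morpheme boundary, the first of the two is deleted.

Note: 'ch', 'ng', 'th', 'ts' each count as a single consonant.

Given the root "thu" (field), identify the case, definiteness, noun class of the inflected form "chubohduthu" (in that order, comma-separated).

Segment: chub-oh-du-thu.
case: du- → ablative.
definiteness: oh- → indefinite.
noun class: chub- → class I.

ablative, indefinite, class I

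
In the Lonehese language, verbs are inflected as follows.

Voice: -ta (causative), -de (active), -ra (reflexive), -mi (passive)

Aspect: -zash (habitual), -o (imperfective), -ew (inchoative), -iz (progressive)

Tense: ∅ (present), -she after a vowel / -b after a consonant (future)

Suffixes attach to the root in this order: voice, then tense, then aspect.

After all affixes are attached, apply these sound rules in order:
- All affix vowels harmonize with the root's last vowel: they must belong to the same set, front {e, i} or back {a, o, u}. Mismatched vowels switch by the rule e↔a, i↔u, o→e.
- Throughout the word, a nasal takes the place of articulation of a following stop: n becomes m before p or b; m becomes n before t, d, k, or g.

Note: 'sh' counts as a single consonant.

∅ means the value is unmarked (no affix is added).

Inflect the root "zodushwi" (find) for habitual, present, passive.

zodushwimizesh

Attach voice passive -mi → zodushwimi.
tense = present: zero marking, form stays zodushwimi.
Attach aspect habitual -zash → zodushwimizash.
Apply vowel harmony: zodushwimizash → zodushwimizesh.
Nasal assimilation: no change.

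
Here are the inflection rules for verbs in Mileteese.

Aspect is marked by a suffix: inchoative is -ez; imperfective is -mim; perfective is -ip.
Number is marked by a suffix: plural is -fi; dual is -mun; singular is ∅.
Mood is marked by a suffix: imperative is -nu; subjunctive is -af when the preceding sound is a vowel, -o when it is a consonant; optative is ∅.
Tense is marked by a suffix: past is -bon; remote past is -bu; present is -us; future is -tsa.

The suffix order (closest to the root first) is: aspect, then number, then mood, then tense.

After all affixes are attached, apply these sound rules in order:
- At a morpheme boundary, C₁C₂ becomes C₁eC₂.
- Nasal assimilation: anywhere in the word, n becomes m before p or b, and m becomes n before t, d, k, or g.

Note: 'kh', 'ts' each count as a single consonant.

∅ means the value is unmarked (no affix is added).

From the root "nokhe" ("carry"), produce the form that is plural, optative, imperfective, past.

Attach aspect imperfective -mim → nokhemim.
Attach number plural -fi → nokhemimfi.
mood = optative: zero marking, form stays nokhemimfi.
Attach tense past -bon → nokhemimfibon.
Apply epenthesis: nokhemimfibon → nokhemimefibon.
Nasal assimilation: no change.

nokhemimefibon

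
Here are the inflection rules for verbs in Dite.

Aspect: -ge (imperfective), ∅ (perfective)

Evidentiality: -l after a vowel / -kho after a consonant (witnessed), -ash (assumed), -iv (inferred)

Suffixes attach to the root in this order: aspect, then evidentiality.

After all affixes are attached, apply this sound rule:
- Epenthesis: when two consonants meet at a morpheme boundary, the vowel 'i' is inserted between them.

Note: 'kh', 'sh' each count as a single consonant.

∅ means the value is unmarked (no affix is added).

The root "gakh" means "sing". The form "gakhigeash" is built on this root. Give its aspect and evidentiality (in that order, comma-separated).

imperfective, assumed

Segment: gakh-ge-ash.
aspect: -ge → imperfective.
evidentiality: -ash → assumed.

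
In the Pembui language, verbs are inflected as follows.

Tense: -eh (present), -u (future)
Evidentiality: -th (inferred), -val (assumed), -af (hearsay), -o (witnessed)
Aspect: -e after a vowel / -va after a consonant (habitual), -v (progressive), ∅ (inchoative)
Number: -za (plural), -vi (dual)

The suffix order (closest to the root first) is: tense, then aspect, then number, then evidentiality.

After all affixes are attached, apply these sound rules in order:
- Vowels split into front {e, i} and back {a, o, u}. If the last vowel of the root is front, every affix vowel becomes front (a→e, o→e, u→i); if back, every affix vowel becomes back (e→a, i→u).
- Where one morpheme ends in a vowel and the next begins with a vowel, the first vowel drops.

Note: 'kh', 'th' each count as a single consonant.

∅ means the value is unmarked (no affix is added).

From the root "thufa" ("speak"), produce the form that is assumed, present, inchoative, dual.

thufahvuval

Attach tense present -eh → thufaeh.
aspect = inchoative: zero marking, form stays thufaeh.
Attach number dual -vi → thufaehvi.
Attach evidentiality assumed -val → thufaehvival.
Apply vowel harmony: thufaehvival → thufaahvuval.
Apply vowel deletion: thufaahvuval → thufahvuval.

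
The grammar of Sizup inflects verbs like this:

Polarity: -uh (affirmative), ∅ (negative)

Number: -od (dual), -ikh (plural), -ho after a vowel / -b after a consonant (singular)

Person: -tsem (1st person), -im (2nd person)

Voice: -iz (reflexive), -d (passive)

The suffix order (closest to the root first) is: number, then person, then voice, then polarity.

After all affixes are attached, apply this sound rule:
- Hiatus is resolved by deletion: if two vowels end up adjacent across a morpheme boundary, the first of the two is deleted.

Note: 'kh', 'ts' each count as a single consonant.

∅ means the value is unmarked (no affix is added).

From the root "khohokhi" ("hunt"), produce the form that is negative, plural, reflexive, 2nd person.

Attach number plural -ikh → khohokhiikh.
Attach person 2nd person -im → khohokhiikhim.
Attach voice reflexive -iz → khohokhiikhimiz.
polarity = negative: zero marking, form stays khohokhiikhimiz.
Apply vowel deletion: khohokhiikhimiz → khohokhikhimiz.

khohokhikhimiz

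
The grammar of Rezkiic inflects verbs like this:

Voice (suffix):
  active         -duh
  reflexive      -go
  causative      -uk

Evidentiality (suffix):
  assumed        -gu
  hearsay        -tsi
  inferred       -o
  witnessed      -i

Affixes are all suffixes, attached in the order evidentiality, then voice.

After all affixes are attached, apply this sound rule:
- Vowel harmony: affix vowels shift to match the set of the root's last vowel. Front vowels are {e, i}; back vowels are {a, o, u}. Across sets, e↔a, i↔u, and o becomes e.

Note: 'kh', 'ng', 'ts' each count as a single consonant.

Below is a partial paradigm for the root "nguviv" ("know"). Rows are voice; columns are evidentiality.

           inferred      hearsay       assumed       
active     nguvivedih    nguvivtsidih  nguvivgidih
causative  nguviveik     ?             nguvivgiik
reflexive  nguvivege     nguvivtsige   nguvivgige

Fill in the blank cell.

Attach evidentiality hearsay -tsi → nguvivtsi.
Attach voice causative -uk → nguvivtsiuk.
Apply vowel harmony: nguvivtsiuk → nguvivtsiik.

nguvivtsiik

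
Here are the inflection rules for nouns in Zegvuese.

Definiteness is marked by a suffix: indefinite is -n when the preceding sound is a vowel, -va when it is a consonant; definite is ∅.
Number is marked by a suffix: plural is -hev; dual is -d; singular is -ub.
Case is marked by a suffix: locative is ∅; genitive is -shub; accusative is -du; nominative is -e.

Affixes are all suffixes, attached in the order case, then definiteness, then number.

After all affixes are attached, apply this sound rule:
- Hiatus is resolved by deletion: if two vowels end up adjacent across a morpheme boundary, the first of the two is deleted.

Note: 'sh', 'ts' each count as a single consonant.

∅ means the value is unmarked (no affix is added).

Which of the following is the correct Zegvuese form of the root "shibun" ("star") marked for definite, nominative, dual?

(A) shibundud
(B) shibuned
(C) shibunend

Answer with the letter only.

B

Attach case nominative -e → shibune.
definiteness = definite: zero marking, form stays shibune.
Attach number dual -d → shibuned.
Vowel deletion: no change.
So the correct form is shibuned, option (B).
(A) shibundud is wrong: it uses accusative instead of nominative for case.
(C) shibunend is wrong: it uses indefinite instead of definite for definiteness.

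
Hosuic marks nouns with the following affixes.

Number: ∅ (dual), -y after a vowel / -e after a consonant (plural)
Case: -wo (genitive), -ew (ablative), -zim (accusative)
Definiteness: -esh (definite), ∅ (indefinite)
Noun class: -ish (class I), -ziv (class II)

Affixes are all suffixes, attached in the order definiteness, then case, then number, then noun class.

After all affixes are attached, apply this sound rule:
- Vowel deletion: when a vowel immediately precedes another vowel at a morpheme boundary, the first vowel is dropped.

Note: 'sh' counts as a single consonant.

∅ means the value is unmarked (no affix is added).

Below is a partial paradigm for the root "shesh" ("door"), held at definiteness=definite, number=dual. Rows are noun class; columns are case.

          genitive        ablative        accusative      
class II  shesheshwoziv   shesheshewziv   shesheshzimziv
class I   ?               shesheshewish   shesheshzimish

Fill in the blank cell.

Attach definiteness definite -esh → sheshesh.
Attach case genitive -wo → shesheshwo.
number = dual: zero marking, form stays shesheshwo.
Attach noun class class I -ish → shesheshwoish.
Apply vowel deletion: shesheshwoish → shesheshwish.

shesheshwish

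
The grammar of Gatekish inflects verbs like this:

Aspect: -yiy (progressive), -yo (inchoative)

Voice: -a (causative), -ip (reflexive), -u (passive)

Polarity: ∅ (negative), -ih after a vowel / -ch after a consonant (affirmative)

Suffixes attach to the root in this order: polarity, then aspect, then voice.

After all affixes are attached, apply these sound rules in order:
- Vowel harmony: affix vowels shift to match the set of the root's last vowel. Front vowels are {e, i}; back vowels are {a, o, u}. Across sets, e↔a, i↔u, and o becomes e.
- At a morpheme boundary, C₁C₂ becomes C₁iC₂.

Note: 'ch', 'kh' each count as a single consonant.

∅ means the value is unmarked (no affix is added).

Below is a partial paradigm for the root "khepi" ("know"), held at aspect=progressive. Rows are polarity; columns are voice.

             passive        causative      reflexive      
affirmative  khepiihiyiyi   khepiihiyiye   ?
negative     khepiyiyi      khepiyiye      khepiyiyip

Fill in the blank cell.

khepiihiyiyip

Attach polarity affirmative -ih (after vowel 'i') → khepiih.
Attach aspect progressive -yiy → khepiihyiy.
Attach voice reflexive -ip → khepiihyiyip.
Vowel harmony: no change.
Apply epenthesis: khepiihyiyip → khepiihiyiyip.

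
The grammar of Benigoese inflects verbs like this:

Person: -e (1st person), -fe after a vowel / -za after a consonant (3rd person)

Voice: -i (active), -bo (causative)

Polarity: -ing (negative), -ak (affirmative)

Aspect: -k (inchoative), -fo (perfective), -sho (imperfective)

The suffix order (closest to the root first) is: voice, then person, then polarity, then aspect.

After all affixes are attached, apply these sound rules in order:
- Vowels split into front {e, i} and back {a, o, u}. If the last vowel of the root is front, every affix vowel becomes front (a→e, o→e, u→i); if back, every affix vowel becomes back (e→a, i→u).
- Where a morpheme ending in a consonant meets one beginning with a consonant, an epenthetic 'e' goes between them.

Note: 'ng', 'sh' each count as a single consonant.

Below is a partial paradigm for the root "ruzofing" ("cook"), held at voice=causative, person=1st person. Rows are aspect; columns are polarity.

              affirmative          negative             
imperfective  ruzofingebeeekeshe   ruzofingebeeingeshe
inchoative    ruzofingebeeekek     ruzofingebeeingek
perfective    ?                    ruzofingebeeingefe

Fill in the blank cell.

Attach voice causative -bo → ruzofingbo.
Attach person 1st person -e → ruzofingboe.
Attach polarity affirmative -ak → ruzofingboeak.
Attach aspect perfective -fo → ruzofingboeakfo.
Apply vowel harmony: ruzofingboeakfo → ruzofingbeeekfe.
Apply epenthesis: ruzofingbeeekfe → ruzofingebeeekefe.

ruzofingebeeekefe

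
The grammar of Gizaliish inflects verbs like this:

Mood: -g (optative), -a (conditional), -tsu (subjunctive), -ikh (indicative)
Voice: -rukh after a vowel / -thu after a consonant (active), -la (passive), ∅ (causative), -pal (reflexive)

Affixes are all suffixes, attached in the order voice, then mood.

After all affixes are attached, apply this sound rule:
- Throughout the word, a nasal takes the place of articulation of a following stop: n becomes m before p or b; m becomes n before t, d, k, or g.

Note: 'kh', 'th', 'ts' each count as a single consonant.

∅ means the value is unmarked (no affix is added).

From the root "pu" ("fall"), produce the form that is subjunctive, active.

purukhtsu

Attach voice active -rukh (after vowel 'u') → purukh.
Attach mood subjunctive -tsu → purukhtsu.
Nasal assimilation: no change.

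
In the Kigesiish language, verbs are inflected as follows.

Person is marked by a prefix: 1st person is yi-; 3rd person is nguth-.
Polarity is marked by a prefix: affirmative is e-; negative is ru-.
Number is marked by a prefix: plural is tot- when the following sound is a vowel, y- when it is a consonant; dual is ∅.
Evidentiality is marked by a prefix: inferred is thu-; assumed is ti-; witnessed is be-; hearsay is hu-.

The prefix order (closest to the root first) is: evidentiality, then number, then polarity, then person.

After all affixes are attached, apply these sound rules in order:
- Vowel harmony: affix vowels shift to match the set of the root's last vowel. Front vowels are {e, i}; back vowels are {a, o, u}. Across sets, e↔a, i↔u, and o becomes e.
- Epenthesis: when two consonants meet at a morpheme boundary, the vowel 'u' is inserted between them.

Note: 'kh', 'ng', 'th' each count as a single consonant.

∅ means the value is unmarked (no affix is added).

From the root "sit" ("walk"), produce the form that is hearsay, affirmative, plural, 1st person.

Attach evidentiality hearsay hu- → husit.
Attach number plural y- (before consonant 'h') → yhusit.
Attach polarity affirmative e- → eyhusit.
Attach person 1st person yi- → yieyhusit.
Apply vowel harmony: yieyhusit → yieyhisit.
Apply epenthesis: yieyhisit → yieyuhisit.

yieyuhisit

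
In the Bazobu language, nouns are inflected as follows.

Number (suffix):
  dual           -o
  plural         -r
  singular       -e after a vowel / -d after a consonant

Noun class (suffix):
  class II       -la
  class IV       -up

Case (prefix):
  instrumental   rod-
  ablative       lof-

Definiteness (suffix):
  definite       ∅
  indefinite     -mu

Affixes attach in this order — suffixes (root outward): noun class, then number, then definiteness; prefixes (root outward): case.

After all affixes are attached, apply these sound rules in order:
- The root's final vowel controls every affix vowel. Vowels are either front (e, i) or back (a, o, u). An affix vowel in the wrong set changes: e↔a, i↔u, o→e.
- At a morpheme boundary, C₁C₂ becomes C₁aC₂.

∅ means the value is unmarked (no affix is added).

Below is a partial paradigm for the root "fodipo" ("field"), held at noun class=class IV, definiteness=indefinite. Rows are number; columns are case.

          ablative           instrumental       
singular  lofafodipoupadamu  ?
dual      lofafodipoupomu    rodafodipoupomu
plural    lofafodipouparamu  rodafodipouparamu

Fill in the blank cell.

rodafodipoupadamu

Attach noun class class IV -up → fodipoup.
Attach number singular -d (after consonant 'p') → fodipoupd.
Attach case instrumental rod- → rodfodipoupd.
Attach definiteness indefinite -mu → rodfodipoupdmu.
Vowel harmony: no change.
Apply epenthesis: rodfodipoupdmu → rodafodipoupadamu.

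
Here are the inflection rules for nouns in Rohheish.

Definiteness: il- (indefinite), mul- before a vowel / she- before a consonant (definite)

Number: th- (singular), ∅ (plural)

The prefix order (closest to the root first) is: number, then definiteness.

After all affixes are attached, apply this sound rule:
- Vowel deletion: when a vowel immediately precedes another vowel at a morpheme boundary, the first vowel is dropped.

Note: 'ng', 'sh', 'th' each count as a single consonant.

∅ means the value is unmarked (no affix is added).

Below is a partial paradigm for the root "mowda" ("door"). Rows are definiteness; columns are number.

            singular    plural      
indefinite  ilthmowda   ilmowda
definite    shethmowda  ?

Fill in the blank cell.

number = plural: zero marking, form stays mowda.
Attach definiteness definite she- (before consonant 'm') → shemowda.
Vowel deletion: no change.

shemowda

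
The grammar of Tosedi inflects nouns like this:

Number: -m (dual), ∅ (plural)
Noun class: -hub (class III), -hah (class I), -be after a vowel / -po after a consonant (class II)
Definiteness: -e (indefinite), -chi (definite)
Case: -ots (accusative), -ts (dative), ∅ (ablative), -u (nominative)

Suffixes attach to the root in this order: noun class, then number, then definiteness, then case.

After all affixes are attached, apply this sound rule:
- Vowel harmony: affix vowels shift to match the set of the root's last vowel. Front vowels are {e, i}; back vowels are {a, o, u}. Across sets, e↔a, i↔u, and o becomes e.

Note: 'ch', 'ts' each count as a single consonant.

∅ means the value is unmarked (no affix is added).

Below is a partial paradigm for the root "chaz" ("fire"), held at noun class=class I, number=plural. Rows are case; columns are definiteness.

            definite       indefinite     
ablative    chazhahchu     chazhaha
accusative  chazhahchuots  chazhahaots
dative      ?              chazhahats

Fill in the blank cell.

Attach noun class class I -hah → chazhah.
number = plural: zero marking, form stays chazhah.
Attach definiteness definite -chi → chazhahchi.
Attach case dative -ts → chazhahchits.
Apply vowel harmony: chazhahchits → chazhahchuts.

chazhahchuts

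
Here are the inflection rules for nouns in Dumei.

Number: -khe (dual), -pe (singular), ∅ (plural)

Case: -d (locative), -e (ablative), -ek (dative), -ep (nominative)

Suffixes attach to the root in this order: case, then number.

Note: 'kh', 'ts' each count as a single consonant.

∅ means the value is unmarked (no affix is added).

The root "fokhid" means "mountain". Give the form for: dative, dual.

fokhidekkhe

Attach case dative -ek → fokhidek.
Attach number dual -khe → fokhidekkhe.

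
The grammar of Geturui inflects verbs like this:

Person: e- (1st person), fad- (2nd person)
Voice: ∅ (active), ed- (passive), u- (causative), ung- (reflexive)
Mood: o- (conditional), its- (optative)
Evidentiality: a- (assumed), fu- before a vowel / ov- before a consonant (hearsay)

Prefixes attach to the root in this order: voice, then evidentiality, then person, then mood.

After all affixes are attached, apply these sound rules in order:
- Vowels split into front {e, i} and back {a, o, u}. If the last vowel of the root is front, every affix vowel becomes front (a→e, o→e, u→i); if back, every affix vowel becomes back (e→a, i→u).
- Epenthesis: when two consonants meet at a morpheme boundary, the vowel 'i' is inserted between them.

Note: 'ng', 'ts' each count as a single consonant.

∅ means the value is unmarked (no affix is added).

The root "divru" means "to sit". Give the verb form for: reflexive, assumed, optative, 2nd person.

utsifadaungidivru

Attach voice reflexive ung- → ungdivru.
Attach evidentiality assumed a- → aungdivru.
Attach person 2nd person fad- → fadaungdivru.
Attach mood optative its- → itsfadaungdivru.
Apply vowel harmony: itsfadaungdivru → utsfadaungdivru.
Apply epenthesis: utsfadaungdivru → utsifadaungidivru.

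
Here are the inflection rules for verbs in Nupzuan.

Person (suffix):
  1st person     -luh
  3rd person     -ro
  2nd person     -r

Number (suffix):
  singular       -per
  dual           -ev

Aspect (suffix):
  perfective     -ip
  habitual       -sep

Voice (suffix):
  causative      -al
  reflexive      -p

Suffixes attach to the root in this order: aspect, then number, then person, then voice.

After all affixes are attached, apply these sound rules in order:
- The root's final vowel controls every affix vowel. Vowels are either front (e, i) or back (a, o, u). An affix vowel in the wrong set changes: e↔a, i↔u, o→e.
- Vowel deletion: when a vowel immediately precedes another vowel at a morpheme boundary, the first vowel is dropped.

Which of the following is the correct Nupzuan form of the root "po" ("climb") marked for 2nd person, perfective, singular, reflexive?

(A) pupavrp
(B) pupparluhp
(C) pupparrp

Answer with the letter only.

Attach aspect perfective -ip → poip.
Attach number singular -per → poipper.
Attach person 2nd person -r → poipperr.
Attach voice reflexive -p → poipperrp.
Apply vowel harmony: poipperrp → poupparrp.
Apply vowel deletion: poupparrp → pupparrp.
So the correct form is pupparrp, option (C).
(B) pupparluhp is wrong: it uses 1st person instead of 2nd person for person.
(A) pupavrp is wrong: it uses dual instead of singular for number.

C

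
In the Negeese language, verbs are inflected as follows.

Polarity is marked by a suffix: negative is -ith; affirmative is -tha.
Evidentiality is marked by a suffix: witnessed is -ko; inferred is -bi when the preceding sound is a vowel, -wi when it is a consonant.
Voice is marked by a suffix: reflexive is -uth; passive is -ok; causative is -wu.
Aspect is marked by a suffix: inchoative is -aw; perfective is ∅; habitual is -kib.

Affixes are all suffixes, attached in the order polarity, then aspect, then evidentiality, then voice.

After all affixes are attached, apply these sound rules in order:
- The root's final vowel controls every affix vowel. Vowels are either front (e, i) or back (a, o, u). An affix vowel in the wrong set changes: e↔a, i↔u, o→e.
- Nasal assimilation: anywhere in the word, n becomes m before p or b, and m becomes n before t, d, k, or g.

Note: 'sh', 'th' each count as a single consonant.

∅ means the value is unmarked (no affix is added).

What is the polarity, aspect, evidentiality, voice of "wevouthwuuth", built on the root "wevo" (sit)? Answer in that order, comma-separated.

negative, perfective, inferred, reflexive

Segment: wevo-ith-wi-uth.
polarity: -ith → negative.
aspect: ∅ → perfective.
evidentiality: -bi/wi → inferred.
voice: -uth → reflexive.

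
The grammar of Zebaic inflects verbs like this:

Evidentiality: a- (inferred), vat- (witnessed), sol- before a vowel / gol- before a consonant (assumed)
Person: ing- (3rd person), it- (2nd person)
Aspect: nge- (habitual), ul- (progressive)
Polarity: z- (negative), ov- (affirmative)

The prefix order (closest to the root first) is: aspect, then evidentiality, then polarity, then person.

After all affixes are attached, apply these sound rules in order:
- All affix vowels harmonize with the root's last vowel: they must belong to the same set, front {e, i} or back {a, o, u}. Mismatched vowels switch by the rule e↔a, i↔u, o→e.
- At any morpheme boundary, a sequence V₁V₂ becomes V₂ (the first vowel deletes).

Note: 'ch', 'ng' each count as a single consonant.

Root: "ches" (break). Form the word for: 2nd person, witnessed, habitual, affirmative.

Attach aspect habitual nge- → ngeches.
Attach evidentiality witnessed vat- → vatngeches.
Attach polarity affirmative ov- → ovvatngeches.
Attach person 2nd person it- → itovvatngeches.
Apply vowel harmony: itovvatngeches → itevvetngeches.
Vowel deletion: no change.

itevvetngeches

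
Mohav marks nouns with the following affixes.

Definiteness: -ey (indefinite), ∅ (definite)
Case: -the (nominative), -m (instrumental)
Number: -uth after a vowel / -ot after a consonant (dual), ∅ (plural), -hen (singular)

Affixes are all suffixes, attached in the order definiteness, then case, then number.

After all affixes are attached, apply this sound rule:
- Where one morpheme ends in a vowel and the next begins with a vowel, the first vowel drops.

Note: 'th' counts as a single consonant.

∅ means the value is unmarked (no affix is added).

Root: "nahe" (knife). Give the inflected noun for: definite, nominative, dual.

nahethuth

definiteness = definite: zero marking, form stays nahe.
Attach case nominative -the → nahethe.
Attach number dual -uth (after vowel 'e') → nahetheuth.
Apply vowel deletion: nahetheuth → nahethuth.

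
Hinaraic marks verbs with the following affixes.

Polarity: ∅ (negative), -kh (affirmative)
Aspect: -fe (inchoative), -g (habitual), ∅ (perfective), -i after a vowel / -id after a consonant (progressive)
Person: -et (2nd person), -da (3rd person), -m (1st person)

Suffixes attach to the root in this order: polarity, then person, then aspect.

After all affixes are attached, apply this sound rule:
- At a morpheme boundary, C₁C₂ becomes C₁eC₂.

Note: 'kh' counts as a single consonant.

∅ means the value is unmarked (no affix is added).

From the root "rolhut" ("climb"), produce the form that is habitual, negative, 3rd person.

rolhutedag

polarity = negative: zero marking, form stays rolhut.
Attach person 3rd person -da → rolhutda.
Attach aspect habitual -g → rolhutdag.
Apply epenthesis: rolhutdag → rolhutedag.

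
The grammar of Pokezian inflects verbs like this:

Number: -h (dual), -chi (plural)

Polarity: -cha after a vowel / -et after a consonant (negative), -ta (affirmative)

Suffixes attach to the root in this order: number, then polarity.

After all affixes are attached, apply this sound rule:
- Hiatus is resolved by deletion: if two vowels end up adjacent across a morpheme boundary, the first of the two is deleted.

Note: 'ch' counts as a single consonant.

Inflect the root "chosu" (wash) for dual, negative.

Attach number dual -h → chosuh.
Attach polarity negative -et (after consonant 'h') → chosuhet.
Vowel deletion: no change.

chosuhet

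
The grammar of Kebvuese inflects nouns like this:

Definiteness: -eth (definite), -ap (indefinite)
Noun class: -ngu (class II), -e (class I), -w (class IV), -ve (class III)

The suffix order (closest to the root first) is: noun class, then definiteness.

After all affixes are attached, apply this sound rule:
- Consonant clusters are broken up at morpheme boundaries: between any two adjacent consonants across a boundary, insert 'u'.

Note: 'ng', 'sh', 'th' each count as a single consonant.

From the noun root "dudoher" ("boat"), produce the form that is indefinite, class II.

Attach noun class class II -ngu → dudoherngu.
Attach definiteness indefinite -ap → dudohernguap.
Apply epenthesis: dudohernguap → dudoherunguap.

dudoherunguap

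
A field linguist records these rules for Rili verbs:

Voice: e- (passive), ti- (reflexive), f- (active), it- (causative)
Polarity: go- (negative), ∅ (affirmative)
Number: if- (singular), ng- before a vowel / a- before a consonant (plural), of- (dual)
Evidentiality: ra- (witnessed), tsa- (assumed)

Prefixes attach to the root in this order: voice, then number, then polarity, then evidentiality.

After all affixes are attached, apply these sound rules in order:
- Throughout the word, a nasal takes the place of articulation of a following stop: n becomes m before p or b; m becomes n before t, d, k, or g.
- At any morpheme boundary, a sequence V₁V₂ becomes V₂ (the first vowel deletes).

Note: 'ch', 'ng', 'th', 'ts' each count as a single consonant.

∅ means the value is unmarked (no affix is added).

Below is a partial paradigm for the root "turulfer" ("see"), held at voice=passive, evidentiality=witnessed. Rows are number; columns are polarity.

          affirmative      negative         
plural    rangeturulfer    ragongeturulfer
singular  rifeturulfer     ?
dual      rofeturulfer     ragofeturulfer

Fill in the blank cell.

ragifeturulfer

Attach voice passive e- → eturulfer.
Attach number singular if- → ifeturulfer.
Attach polarity negative go- → goifeturulfer.
Attach evidentiality witnessed ra- → ragoifeturulfer.
Nasal assimilation: no change.
Apply vowel deletion: ragoifeturulfer → ragifeturulfer.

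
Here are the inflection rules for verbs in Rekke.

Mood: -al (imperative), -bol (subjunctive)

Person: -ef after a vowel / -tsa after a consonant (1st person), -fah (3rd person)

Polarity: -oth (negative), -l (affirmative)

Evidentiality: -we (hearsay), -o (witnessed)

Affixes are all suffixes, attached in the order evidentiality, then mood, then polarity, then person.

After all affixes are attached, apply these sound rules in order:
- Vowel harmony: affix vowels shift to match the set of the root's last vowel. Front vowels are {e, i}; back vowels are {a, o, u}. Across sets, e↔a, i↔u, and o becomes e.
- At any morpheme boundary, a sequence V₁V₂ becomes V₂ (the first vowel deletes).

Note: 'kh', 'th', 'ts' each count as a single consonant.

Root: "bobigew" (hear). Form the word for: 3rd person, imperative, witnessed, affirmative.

bobigewellfeh

Attach evidentiality witnessed -o → bobigewo.
Attach mood imperative -al → bobigewoal.
Attach polarity affirmative -l → bobigewoall.
Attach person 3rd person -fah → bobigewoallfah.
Apply vowel harmony: bobigewoallfah → bobigeweellfeh.
Apply vowel deletion: bobigeweellfeh → bobigewellfeh.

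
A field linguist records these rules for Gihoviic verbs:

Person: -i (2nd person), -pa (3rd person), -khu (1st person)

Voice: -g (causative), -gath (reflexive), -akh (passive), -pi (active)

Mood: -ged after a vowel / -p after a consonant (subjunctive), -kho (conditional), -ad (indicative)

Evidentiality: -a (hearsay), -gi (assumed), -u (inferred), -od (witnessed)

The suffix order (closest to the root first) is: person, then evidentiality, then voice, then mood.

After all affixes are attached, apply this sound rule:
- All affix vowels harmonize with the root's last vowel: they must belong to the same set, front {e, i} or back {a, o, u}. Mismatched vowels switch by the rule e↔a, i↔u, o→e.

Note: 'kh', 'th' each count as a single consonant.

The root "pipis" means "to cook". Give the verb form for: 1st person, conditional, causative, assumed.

Attach person 1st person -khu → pipiskhu.
Attach evidentiality assumed -gi → pipiskhugi.
Attach voice causative -g → pipiskhugig.
Attach mood conditional -kho → pipiskhugigkho.
Apply vowel harmony: pipiskhugigkho → pipiskhigigkhe.

pipiskhigigkhe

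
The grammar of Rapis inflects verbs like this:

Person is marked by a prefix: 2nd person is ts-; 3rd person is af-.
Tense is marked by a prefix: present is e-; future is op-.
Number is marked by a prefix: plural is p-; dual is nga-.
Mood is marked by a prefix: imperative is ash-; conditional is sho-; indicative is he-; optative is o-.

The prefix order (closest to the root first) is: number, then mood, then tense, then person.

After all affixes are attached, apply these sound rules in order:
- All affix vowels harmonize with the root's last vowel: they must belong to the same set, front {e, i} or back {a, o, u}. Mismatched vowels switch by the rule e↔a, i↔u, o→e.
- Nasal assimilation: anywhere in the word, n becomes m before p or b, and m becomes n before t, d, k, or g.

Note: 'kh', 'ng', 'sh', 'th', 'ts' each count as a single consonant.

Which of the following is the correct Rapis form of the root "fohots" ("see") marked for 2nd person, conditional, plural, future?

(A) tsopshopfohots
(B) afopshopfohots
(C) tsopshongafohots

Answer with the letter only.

Attach number plural p- → pfohots.
Attach mood conditional sho- → shopfohots.
Attach tense future op- → opshopfohots.
Attach person 2nd person ts- → tsopshopfohots.
Vowel harmony: no change.
Nasal assimilation: no change.
So the correct form is tsopshopfohots, option (A).
(B) afopshopfohots is wrong: it uses 3rd person instead of 2nd person for person.
(C) tsopshongafohots is wrong: it uses dual instead of plural for number.

A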